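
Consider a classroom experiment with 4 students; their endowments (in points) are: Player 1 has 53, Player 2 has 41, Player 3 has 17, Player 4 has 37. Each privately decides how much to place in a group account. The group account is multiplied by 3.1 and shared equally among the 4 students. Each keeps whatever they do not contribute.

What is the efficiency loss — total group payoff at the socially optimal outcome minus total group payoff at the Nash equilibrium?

The private return per contributed unit is 3.1/4 = 0.7750 < 1 for every player regardless of endowment, so the Nash equilibrium is zero contribution and the group total is Σ E_j = 53 + 41 + 17 + 37 = 148.
Each contributed unit returns 3.100 to the group, so the social optimum is full contribution by everyone: group total = 3.100 × 148 = 458.80.
Efficiency loss = (3.100 − 1) × 148 = 310.80.

310.80 points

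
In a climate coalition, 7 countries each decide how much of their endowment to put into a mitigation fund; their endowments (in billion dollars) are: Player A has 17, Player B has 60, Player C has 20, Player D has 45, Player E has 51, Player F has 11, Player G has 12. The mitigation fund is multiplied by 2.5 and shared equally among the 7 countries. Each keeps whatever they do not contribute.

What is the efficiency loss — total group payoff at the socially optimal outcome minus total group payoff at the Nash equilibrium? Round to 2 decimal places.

The private return per contributed unit is 2.5/7 = 0.3571 < 1 for every player regardless of endowment, so the Nash equilibrium is zero contribution and the group total is Σ E_j = 17 + 60 + 20 + 45 + 51 + 11 + 12 = 216.
Each contributed unit returns 2.500 to the group, so the social optimum is full contribution by everyone: group total = 2.500 × 216 = 540.00.
Efficiency loss = (2.500 − 1) × 216 = 324.00.

324.00 billion dollars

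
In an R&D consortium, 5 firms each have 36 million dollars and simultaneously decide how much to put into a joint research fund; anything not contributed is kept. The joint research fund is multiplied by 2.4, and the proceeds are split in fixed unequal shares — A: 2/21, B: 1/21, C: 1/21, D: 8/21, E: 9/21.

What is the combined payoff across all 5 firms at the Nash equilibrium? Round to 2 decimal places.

230.40 million dollars

For player j, contributing a unit is worthwhile iff 2.4 × (j's share) ≥ 1, i.e. iff j's share is at least 0.4167.
The only share above 0.4167 is E's 9/21, contributing 36; the remaining 4 contribute 0. Total contributed: 36.
The joint research fund pays out 2.4 × 36 = 86.40 in total (split across the unequal shares, but the aggregate is all that matters for the group sum).
The 4 free-riders keep 36 each, adding 144. Group total = 144 + 86.40 = 230.40.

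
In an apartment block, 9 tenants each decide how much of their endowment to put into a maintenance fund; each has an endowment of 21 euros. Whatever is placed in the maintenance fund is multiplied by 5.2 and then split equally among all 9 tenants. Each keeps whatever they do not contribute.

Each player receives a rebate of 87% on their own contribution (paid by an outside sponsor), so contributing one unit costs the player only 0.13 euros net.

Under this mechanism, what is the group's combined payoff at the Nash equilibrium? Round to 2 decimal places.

Under the mechanism each unit contributed yields (5.2/9) / 0.13 = 4.4444 back to its contributor per unit of net cost, which exceeds 1, making full contribution the dominant choice for everyone.
At the Nash equilibrium everyone contributes 21. Group total payoff = 9 × (21 × 0.87 + 5.2 × 21) = 1147.23.

1147.23 euros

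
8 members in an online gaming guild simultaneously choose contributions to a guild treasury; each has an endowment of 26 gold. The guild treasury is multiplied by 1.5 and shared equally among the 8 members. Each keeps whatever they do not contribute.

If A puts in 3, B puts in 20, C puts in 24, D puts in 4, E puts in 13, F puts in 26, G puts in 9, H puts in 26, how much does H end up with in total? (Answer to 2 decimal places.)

Total contributed: 3 + 20 + 24 + 4 + 13 + 26 + 9 + 26 = 125.
Each receives 1.5 × 125 / 8 = 23.44 from the guild treasury.
H keeps 26 − 26 = 0, so H's payoff is 0 + 23.44 = 23.44.

23.44 gold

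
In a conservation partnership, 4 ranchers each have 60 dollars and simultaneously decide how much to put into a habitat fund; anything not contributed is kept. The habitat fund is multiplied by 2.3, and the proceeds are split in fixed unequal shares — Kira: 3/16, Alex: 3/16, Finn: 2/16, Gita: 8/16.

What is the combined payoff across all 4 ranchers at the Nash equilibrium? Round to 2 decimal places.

318.00 dollars

Player j's private return per contributed unit is 2.3 × (j's share). Contributing is weakly dominant for j when that share is at least 1/2.3 = 0.4348, and contributing 0 is dominant otherwise.
Gita alone (share 8/16) is above the threshold, contributing 60; the remaining 3 contribute 0. Total contributed: 60.
The habitat fund pays out 2.3 × 60 = 138.00 in total (split across the unequal shares, but the aggregate is all that matters for the group sum).
The 3 free-riders keep 60 each, adding 180. Group total = 180 + 138.00 = 318.00.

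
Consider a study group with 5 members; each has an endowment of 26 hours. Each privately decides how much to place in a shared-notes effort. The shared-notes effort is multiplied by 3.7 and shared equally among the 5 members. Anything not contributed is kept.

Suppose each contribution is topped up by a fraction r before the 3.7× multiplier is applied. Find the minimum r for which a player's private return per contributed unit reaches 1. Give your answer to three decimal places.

0.351

With matching at rate r, one contributed unit becomes (1 + r) in the shared-notes effort and returns 3.7 × (1 + r) / 5 to the contributor.
Setting this equal to 1: 1 + r = 5/3.7 = 1.3514.
So the minimum matching rate is r = 1.3514 − 1 = 0.351.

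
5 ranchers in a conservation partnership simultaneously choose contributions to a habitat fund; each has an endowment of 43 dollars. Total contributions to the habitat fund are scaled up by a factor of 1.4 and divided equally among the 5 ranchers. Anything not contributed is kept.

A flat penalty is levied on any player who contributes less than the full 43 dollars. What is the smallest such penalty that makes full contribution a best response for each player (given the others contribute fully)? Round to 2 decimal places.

Given the others contribute fully, the best deviation is to contribute 0 (any partial contribution still incurs the fine and gives up units whose private return 0.2800 is below 1).
Deviating from 43 to 0 saves 43 dollars but forfeits the deviator's share of the drop in the habitat fund: 1.4/5 × 43 = 12.04.
So the deviation gain is 43 − 12.04 = 30.96, and the fine must be at least 30.96 dollars to wipe it out.

30.96 dollars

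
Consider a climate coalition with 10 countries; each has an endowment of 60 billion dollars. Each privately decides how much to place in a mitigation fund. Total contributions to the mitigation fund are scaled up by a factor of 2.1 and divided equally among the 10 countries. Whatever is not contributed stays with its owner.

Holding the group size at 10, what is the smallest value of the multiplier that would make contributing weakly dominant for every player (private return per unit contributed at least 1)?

A contributed unit returns (multiplier)/10 to its contributor.
This reaches 1 exactly when the multiplier is 10.

10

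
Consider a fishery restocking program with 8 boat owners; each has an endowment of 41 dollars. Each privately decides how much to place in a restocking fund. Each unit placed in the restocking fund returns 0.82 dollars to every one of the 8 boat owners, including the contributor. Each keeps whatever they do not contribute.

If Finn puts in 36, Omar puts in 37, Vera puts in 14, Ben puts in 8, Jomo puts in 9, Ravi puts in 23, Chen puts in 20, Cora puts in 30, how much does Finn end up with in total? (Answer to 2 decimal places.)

Total contributed: 36 + 37 + 14 + 8 + 9 + 23 + 20 + 30 = 177.
Each receives 0.82 × 177 = 145.14 from the restocking fund.
Finn keeps 41 − 36 = 5, so Finn's payoff is 5 + 145.14 = 150.14.

150.14 dollars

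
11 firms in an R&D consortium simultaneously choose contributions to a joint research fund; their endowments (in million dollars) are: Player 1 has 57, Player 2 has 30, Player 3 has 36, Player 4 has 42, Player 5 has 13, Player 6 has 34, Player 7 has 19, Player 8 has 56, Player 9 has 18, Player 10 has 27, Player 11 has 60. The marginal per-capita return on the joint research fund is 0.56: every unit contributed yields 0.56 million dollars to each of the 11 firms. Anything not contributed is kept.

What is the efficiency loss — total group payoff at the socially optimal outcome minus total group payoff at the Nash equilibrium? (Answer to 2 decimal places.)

The private return per contributed unit is 0.56 < 1 for everyone, so the Nash equilibrium is zero contribution and the group total is Σ E_j = 57 + 30 + 36 + 42 + 13 + 34 + 19 + 56 + 18 + 27 + 60 = 392.
Each contributed unit returns 6.160 to the group, so the social optimum is full contribution by everyone: group total = 6.160 × 392 = 2414.72.
Efficiency loss = (6.160 − 1) × 392 = 2022.72.

2022.72 million dollars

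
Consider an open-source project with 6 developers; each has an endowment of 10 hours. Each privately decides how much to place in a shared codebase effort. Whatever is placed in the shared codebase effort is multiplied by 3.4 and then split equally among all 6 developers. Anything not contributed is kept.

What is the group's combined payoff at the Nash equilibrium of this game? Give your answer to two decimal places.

Each contributed unit returns 3.4/6 = 0.5667 to its contributor — below 1 — so contributing 0 is dominant for every player. At the Nash equilibrium everyone keeps their 10, and the group total is 6 × 10 = 60.

60.00 hours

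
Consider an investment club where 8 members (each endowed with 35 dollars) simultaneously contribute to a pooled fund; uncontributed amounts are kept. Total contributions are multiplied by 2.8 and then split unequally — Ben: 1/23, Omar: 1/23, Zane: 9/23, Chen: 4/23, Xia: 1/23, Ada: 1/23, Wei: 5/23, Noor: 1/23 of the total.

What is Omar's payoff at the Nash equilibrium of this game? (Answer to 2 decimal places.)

39.26 dollars

For player j, contributing a unit is worthwhile iff 2.8 × (j's share) ≥ 1, i.e. iff j's share is at least 0.3571.
Only Zane (9/23) clears that bar, contributing 35; the remaining 7 contribute 0. Total contributed: 35.
Omar keeps 35 and receives 2.8 × 35 × 1/23 = 4.26 from the pooled fund, for a payoff of 39.26.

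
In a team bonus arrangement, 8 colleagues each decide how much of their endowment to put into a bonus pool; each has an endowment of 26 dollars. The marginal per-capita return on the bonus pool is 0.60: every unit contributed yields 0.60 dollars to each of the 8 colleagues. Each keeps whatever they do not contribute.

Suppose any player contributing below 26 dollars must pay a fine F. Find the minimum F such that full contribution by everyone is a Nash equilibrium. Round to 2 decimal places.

10.40 dollars

Given the others contribute fully, the best deviation is to contribute 0 (any partial contribution still incurs the fine and gives up units whose private return 0.60 is below 1).
Deviating from 26 to 0 saves 26 dollars but forfeits the deviator's share of the drop in the bonus pool: 0.60 × 26 = 15.60.
So the deviation gain is 26 − 15.60 = 10.40, and the fine must be at least 10.40 dollars to wipe it out.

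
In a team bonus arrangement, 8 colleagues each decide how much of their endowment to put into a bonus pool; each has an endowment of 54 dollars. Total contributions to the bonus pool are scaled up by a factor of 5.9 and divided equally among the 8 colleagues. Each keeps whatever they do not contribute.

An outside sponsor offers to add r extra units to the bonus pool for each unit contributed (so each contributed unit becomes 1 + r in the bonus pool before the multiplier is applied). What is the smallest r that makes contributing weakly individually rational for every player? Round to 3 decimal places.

With matching at rate r, one contributed unit becomes (1 + r) in the bonus pool and returns 5.9 × (1 + r) / 8 to the contributor.
Setting this equal to 1: 1 + r = 8/5.9 = 1.3559.
So the minimum matching rate is r = 1.3559 − 1 = 0.356.

0.356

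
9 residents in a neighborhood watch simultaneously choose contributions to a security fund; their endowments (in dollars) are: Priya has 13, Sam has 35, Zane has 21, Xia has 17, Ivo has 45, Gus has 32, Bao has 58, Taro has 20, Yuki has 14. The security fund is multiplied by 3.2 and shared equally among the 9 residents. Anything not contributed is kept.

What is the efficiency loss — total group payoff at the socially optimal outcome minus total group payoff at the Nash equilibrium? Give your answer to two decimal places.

561.00 dollars

The private return per contributed unit is 3.2/9 = 0.3556 < 1 for every player regardless of endowment, so the Nash equilibrium is zero contribution and the group total is Σ E_j = 13 + 35 + 21 + 17 + 45 + 32 + 58 + 20 + 14 = 255.
Each contributed unit returns 3.200 to the group, so the social optimum is full contribution by everyone: group total = 3.200 × 255 = 816.00.
Efficiency loss = (3.200 − 1) × 255 = 561.00.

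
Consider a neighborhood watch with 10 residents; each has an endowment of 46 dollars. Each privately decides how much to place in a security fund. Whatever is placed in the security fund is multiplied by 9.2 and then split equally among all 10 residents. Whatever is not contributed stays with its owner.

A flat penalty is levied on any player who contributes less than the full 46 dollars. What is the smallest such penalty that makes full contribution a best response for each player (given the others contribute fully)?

Given the others contribute fully, the best deviation is to contribute 0 (any partial contribution still incurs the fine and gives up units whose private return 0.9200 is below 1).
Deviating from 46 to 0 saves 46 dollars but forfeits the deviator's share of the drop in the security fund: 9.2/10 × 46 = 42.32.
So the deviation gain is 46 − 42.32 = 3.68, and the fine must be at least 3.68 dollars to wipe it out.

3.68 dollars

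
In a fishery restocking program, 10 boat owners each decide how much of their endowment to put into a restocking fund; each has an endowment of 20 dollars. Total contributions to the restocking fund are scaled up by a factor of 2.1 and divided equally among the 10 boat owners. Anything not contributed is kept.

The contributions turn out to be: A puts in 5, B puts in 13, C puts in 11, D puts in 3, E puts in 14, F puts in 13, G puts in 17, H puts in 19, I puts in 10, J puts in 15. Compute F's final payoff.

Total contributed: 5 + 13 + 11 + 3 + 14 + 13 + 17 + 19 + 10 + 15 = 120.
Each receives 2.1 × 120 / 10 = 25.20 from the restocking fund.
F keeps 20 − 13 = 7, so F's payoff is 7 + 25.20 = 32.20.

32.20 dollars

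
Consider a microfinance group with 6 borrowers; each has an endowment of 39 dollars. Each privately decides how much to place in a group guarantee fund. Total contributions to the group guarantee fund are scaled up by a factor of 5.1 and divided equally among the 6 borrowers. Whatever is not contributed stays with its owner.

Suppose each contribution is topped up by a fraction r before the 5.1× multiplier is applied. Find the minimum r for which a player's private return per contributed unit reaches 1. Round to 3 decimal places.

0.176

With matching at rate r, one contributed unit becomes (1 + r) in the group guarantee fund and returns 5.1 × (1 + r) / 6 to the contributor.
Setting this equal to 1: 1 + r = 6/5.1 = 1.1765.
So the minimum matching rate is r = 1.1765 − 1 = 0.176.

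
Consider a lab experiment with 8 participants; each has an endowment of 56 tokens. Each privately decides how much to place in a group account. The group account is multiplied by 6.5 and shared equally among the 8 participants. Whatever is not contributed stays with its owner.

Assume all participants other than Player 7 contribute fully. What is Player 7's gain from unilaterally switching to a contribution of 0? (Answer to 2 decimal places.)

10.50 tokens

Switching from a contribution of 56 to 0 lets Player 7 keep an extra 56 tokens, but lowers the group account by 56, which costs Player 7 their own share of that drop: 6.5/8 × 56 = 45.50.
Net gain = 56 − 45.50 = 10.50. The private return per contributed unit (0.8125) is below 1, so free-riding is indeed the best response regardless of what the others do.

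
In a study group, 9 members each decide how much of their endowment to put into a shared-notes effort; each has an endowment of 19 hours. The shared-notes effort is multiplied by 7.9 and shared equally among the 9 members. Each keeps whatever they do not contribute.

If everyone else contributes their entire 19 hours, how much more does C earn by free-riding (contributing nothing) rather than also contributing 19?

Switching from a contribution of 19 to 0 lets C keep an extra 19 hours, but lowers the shared-notes effort by 19, which costs C their own share of that drop: 7.9/9 × 19 = 16.68.
Net gain = 19 − 16.68 = 2.32. The private return per contributed unit (0.8778) is below 1, so free-riding is indeed the best response regardless of what the others do.

2.32 hours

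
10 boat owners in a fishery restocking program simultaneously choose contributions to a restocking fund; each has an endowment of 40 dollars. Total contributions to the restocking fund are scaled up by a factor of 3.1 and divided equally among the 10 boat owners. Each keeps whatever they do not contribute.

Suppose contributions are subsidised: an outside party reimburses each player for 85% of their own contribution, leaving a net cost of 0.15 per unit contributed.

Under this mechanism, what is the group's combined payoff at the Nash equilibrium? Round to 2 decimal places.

Under the mechanism each unit contributed yields (3.1/10) / 0.15 = 2.0667 back to its contributor per unit of net cost, which exceeds 1, making full contribution the dominant choice for everyone.
So the Nash equilibrium is full contribution by all 10; the group earns 10 × (40 × 0.85 + 3.1 × 40) = 1580.00.

1580.00 dollars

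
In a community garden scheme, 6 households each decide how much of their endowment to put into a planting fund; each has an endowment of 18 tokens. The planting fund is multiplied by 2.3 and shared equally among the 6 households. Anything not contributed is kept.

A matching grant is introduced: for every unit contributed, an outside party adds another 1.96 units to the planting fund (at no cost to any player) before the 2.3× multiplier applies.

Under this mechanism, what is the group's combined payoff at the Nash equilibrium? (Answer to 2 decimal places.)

735.26 tokens

Under the mechanism each unit contributed yields 2.3 × 2.96 / 6 = 1.1347 back to its contributor per unit of net cost, which exceeds 1, making full contribution the dominant choice for everyone.
So the Nash equilibrium is full contribution by all 6; the group earns 2.3 × 2.96 × 108 = 735.26.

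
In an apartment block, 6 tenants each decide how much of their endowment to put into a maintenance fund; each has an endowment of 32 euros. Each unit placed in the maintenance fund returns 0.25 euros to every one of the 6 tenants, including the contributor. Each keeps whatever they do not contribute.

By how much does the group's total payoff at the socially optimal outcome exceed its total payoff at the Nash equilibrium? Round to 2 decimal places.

The private return per contributed unit is 0.25 < 1, so contributing 0 is dominant for every player. At the Nash equilibrium everyone keeps their 32, and the group total is 6 × 32 = 192.
Each contributed unit returns 1.500 to the group as a whole (0.25 to each of 6 players), which exceeds 1, so the social optimum is full contribution: group total = 1.500 × 192 = 288.00.
Efficiency loss = 288.00 − 192 = 96.00.

96.00 euros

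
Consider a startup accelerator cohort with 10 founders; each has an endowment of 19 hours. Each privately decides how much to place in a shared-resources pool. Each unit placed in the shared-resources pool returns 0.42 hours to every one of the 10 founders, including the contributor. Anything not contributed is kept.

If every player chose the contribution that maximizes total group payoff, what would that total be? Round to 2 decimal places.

798.00 hours

Each contributed unit returns 4.200 to the group as a whole (0.42 to each of 10 players), which exceeds 1, so the social optimum is full contribution: group total = 4.200 × 190 = 798.00.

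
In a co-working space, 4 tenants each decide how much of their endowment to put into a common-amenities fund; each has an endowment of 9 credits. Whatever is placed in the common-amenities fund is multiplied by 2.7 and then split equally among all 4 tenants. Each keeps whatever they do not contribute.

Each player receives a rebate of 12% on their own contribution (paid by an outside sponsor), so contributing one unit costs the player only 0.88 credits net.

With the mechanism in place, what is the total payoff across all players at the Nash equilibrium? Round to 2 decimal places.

With the mechanism, a contributed unit returns (2.7/4) / 0.88 = 0.7670 per unit of net cost — still below 1 — so contributing 0 remains dominant for every player.
Everyone keeps their endowment and the group total is 4 × 9 = 36.

36.00 credits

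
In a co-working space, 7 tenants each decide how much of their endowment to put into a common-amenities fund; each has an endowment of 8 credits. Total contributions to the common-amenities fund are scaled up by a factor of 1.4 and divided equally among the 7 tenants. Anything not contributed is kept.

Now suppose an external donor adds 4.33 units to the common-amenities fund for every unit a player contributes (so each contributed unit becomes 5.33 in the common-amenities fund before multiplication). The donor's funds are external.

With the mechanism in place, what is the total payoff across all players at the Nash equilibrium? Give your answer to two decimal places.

The effective private return per unit is now 1.4 × 5.33 / 7 = 1.0660 > 1, so every player's dominant strategy flips to full contribution.
At the Nash equilibrium everyone contributes 8. Group total payoff = 1.4 × 5.33 × 56 = 417.87.

417.87 credits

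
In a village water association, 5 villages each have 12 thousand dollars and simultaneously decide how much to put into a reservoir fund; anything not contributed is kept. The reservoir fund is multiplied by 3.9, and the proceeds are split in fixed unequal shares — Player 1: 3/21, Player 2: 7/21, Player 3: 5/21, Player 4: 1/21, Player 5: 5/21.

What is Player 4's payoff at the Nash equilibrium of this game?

14.23 thousand dollars

For player j, contributing a unit is worthwhile iff 3.9 × (j's share) ≥ 1, i.e. iff j's share is at least 0.2564.
Only Player 2 (7/21) clears that bar, contributing 12; the remaining 4 contribute 0. Total contributed: 12.
Player 4 keeps 12 and receives 3.9 × 12 × 1/21 = 2.23 from the reservoir fund, for a payoff of 14.23.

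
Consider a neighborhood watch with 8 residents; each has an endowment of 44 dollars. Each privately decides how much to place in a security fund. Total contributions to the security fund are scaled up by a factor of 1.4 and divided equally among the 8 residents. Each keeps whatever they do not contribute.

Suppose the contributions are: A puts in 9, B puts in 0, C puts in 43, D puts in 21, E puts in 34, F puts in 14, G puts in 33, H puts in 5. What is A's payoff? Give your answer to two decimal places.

62.83 dollars

Total contributed: 9 + 0 + 43 + 21 + 34 + 14 + 33 + 5 = 159.
Each receives 1.4 × 159 / 8 = 27.83 from the security fund.
A keeps 44 − 9 = 35, so A's payoff is 35 + 27.83 = 62.83.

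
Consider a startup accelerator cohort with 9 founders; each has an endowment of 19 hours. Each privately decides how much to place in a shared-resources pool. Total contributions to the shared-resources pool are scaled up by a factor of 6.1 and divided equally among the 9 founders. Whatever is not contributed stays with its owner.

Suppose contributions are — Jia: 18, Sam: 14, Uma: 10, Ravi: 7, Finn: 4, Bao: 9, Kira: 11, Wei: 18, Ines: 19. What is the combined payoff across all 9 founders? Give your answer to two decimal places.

732.00 hours

Total contributed: 18 + 14 + 10 + 7 + 4 + 9 + 11 + 18 + 19 = 110; total kept: 9 × 19 − 110 = 61.
The shared-resources pool pays out 6.1 × 110 = 671.00 in aggregate.
Group total = 61 + 671.00 = 732.00.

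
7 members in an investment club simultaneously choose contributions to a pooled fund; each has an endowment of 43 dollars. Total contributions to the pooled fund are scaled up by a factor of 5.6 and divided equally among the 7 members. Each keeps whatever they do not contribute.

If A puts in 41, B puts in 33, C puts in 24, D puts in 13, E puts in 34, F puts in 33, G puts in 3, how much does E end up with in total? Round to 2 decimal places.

Total contributed: 41 + 33 + 24 + 13 + 34 + 33 + 3 = 181.
Each receives 5.6 × 181 / 7 = 144.80 from the pooled fund.
E keeps 43 − 34 = 9, so E's payoff is 9 + 144.80 = 153.80.

153.80 dollars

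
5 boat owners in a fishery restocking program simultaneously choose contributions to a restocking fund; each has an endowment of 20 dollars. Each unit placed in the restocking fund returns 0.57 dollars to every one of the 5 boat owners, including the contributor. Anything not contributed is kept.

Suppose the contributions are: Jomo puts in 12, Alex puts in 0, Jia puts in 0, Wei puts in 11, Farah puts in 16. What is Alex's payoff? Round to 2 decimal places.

Total contributed: 12 + 0 + 0 + 11 + 16 = 39.
Each receives 0.57 × 39 = 22.23 from the restocking fund.
Alex keeps 20 − 0 = 20, so Alex's payoff is 20 + 22.23 = 42.23.

42.23 dollars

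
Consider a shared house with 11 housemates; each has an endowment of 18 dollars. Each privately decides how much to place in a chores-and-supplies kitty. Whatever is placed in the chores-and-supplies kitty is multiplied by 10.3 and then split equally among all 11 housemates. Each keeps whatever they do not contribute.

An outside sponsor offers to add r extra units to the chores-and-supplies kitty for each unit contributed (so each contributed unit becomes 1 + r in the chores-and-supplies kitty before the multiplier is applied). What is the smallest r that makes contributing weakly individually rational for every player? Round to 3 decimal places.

0.068

With matching at rate r, one contributed unit becomes (1 + r) in the chores-and-supplies kitty and returns 10.3 × (1 + r) / 11 to the contributor.
Setting this equal to 1: 1 + r = 11/10.3 = 1.0680.
So the minimum matching rate is r = 1.0680 − 1 = 0.068.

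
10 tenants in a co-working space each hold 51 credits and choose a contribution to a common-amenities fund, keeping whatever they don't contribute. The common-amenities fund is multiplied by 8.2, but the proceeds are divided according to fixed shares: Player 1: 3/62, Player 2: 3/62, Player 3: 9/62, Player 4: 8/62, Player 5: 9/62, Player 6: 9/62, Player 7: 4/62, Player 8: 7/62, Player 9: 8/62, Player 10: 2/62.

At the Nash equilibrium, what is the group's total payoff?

Player j's private return per contributed unit is 8.2 × (j's share). Contributing is weakly dominant for j when that share is at least 1/8.2 = 0.1220, and contributing 0 is dominant otherwise.
Player 3, Player 4, Player 5, Player 6 and Player 9 clear that bar, contributing 51 each; the remaining 5 contribute 0. Total contributed: 255.
The common-amenities fund pays out 8.2 × 255 = 2091.00 in total (split across the unequal shares, but the aggregate is all that matters for the group sum).
The 5 free-riders keep 51 each, adding 255. Group total = 255 + 2091.00 = 2346.00.

2346.00 credits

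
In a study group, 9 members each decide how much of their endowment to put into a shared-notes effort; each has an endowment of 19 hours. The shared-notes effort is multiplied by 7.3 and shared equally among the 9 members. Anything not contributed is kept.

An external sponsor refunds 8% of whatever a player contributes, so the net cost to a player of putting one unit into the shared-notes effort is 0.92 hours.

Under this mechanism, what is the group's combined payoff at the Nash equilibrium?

With the mechanism, a contributed unit returns (7.3/9) / 0.92 = 0.8816 per unit of net cost — still below 1 — so contributing 0 remains dominant for every player.
At the Nash equilibrium no one contributes; group total payoff = 9 × 19 = 171.

171.00 hours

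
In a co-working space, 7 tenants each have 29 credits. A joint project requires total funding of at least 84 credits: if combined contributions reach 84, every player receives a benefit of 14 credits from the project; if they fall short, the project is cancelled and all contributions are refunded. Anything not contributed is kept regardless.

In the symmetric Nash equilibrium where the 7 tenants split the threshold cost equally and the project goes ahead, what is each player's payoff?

Equal share of the threshold: 84/7 = 12.
At this profile no one gains by cutting their contribution: any cut drops the total below 84, the project is cancelled, contributions are refunded, and the deviator ends with 29, which is less than 29 − 12 + 14 = 31. Contributing more than 12 just wastes the excess. So contributing exactly 12 is a best response.
Each player's payoff: 29 − 12 + 14 = 31.

31 credits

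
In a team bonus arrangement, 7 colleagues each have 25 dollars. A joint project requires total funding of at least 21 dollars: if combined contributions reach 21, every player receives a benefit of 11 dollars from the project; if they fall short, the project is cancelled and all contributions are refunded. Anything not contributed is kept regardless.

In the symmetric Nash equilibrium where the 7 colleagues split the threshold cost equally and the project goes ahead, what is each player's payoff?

Equal share of the threshold: 21/7 = 3.
At this profile no one gains by cutting their contribution: any cut drops the total below 21, the project is cancelled, contributions are refunded, and the deviator ends with 25, which is less than 25 − 3 + 11 = 33. Contributing more than 3 just wastes the excess. So contributing exactly 3 is a best response.
Each player's payoff: 25 − 3 + 11 = 33.

33 dollars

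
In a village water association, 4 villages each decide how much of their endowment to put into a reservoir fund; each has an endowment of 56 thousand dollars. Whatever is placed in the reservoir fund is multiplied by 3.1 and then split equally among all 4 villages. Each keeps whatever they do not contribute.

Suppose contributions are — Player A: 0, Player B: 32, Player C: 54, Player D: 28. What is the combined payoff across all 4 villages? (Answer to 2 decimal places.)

Total contributed: 0 + 32 + 54 + 28 = 114; total kept: 4 × 56 − 114 = 110.
The reservoir fund pays out 3.1 × 114 = 353.40 in aggregate.
Group total = 110 + 353.40 = 463.40.

463.40 thousand dollars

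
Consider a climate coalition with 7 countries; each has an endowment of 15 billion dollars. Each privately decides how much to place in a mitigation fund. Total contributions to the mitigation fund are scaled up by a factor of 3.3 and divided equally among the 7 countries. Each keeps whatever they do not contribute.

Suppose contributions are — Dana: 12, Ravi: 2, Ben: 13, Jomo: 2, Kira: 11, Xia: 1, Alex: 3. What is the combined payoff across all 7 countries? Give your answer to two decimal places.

206.20 billion dollars

Total contributed: 12 + 2 + 13 + 2 + 11 + 1 + 3 = 44; total kept: 7 × 15 − 44 = 61.
The mitigation fund pays out 3.3 × 44 = 145.20 in aggregate.
Group total = 61 + 145.20 = 206.20.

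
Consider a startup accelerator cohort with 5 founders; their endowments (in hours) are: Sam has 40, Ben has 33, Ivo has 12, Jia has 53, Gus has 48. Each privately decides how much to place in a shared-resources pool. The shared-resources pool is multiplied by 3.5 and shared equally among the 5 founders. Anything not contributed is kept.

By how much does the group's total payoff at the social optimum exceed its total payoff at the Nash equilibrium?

The private return per contributed unit is 3.5/5 = 0.7000 < 1 for every player regardless of endowment, so the Nash equilibrium is zero contribution and the group total is Σ E_j = 40 + 33 + 12 + 53 + 48 = 186.
Each contributed unit returns 3.500 to the group, so the social optimum is full contribution by everyone: group total = 3.500 × 186 = 651.00.
Efficiency loss = (3.500 − 1) × 186 = 465.00.

465.00 hours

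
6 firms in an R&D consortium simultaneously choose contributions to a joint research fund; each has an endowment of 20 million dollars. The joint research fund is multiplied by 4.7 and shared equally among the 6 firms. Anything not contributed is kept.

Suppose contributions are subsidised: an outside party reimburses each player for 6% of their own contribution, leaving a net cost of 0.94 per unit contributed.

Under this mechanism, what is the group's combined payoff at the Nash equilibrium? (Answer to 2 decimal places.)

The effective private return is (4.7/6) / 0.94 = 0.8333, which is still under 1, so the mechanism doesn't change anyone's dominant strategy: zero contribution.
Everyone keeps their endowment and the group total is 6 × 20 = 120.

120.00 million dollars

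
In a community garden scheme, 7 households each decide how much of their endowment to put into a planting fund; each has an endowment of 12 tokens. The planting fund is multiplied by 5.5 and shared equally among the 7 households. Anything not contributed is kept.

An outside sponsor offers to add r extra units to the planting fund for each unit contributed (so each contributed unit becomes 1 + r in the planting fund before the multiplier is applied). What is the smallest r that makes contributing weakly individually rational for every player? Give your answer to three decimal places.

With matching at rate r, one contributed unit becomes (1 + r) in the planting fund and returns 5.5 × (1 + r) / 7 to the contributor.
Setting this equal to 1: 1 + r = 7/5.5 = 1.2727.
So the minimum matching rate is r = 1.2727 − 1 = 0.273.

0.273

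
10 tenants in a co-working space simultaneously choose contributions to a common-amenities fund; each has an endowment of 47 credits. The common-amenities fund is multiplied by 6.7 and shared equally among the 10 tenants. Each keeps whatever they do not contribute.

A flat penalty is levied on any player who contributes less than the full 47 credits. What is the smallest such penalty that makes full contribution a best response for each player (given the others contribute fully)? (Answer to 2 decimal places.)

15.51 credits

Given the others contribute fully, the best deviation is to contribute 0 (any partial contribution still incurs the fine and gives up units whose private return 0.6700 is below 1).
Deviating from 47 to 0 saves 47 credits but forfeits the deviator's share of the drop in the common-amenities fund: 6.7/10 × 47 = 31.49.
So the deviation gain is 47 − 31.49 = 15.51, and the fine must be at least 15.51 credits to wipe it out.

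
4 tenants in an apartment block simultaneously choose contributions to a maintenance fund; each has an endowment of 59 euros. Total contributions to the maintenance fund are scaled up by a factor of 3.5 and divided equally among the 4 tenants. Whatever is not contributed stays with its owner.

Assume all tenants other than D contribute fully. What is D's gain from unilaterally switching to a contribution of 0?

Switching from a contribution of 59 to 0 lets D keep an extra 59 euros, but lowers the maintenance fund by 59, which costs D their own share of that drop: 3.5/4 × 59 = 51.62.
Net gain = 59 − 51.62 = 7.38. The private return per contributed unit (0.8750) is below 1, so free-riding is indeed the best response regardless of what the others do.

7.38 euros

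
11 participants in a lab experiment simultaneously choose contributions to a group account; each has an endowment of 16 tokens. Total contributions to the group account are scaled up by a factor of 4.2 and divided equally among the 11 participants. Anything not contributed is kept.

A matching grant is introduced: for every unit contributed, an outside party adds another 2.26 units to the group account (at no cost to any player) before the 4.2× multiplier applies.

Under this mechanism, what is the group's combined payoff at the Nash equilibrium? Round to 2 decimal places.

Under the mechanism each unit contributed yields 4.2 × 3.26 / 11 = 1.2447 back to its contributor per unit of net cost, which exceeds 1, making full contribution the dominant choice for everyone.
At the Nash equilibrium everyone contributes 16. Group total payoff = 4.2 × 3.26 × 176 = 2409.79.

2409.79 tokens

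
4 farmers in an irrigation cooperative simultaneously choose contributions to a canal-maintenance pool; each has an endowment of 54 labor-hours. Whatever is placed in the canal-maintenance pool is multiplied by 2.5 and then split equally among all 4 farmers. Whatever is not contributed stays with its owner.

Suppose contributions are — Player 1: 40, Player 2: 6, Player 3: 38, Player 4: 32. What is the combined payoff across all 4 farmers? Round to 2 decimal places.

390.00 labor-hours

Total contributed: 40 + 6 + 38 + 32 = 116; total kept: 4 × 54 − 116 = 100.
The canal-maintenance pool pays out 2.5 × 116 = 290.00 in aggregate.
Group total = 100 + 290.00 = 390.00.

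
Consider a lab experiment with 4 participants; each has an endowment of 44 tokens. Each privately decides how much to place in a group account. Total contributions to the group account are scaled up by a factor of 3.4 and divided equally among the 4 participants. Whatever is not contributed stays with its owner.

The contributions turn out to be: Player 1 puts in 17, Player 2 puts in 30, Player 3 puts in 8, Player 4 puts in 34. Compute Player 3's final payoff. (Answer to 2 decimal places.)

111.65 tokens

Total contributed: 17 + 30 + 8 + 34 = 89.
Each receives 3.4 × 89 / 4 = 75.65 from the group account.
Player 3 keeps 44 − 8 = 36, so Player 3's payoff is 36 + 75.65 = 111.65.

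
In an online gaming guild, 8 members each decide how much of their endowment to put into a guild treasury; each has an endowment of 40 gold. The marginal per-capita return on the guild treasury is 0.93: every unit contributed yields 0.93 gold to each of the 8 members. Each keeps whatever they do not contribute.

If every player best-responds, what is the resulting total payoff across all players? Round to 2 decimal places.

The private return per contributed unit is 0.93 < 1, so contributing 0 is dominant for every player. At the Nash equilibrium everyone keeps their 40, and the group total is 8 × 40 = 320.

320.00 gold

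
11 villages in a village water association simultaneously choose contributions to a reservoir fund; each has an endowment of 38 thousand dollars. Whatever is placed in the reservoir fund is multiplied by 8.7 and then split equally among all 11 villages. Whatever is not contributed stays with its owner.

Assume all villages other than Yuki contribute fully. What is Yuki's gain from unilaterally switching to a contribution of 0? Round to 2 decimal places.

Switching from a contribution of 38 to 0 lets Yuki keep an extra 38 thousand dollars, but lowers the reservoir fund by 38, which costs Yuki their own share of that drop: 8.7/11 × 38 = 30.05.
Net gain = 38 − 30.05 = 7.95. The private return per contributed unit (0.7909) is below 1, so free-riding is indeed the best response regardless of what the others do.

7.95 thousand dollars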